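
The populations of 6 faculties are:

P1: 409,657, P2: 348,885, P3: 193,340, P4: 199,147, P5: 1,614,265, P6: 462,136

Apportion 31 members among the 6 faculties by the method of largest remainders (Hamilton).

The standard divisor is 3227430/31 ≈ 104110.645.
Standard quotas: P1 3.9348, P2 3.3511, P3 1.8571, P4 1.9128, P5 15.5053, P6 4.4389.
Lower quotas: P1 3, P2 3, P3 1, P4 1, P5 15, P6 4 (sum 27, leaving 4 seats).
Remainders in descending order: P1 0.9348, P4 0.9128, P3 0.8571, P5 0.5053, P6 0.4389, P2 0.3511.
Largest remainders: P1, P4, P3, P5 receive the extra seats.

P1 4; P2 3; P3 2; P4 2; P5 16; P6 4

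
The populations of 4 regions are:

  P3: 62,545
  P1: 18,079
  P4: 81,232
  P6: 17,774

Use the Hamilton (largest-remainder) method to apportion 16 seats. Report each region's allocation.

P3=5, P1=2, P4=7, P6=2

Total 179630; standard divisor 179630/16 ≈ 11226.875.
Standard quotas: P3 5.5710, P1 1.6103, P4 7.2355, P6 1.5832.
Lower quotas: P3 5, P1 1, P4 7, P6 1 (sum 14, leaving 2 seats).
Remainders in descending order: P1 0.6103, P6 0.5832, P3 0.5710, P4 0.2355.
The surplus seats go to P1, P6.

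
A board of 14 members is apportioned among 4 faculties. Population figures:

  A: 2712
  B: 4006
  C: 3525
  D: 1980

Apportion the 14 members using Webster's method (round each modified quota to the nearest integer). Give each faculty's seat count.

A: 3; B: 5; C: 4; D: 2

Standard divisor 12223/14 ≈ 873.071; standard quotas: A 3.106, B 4.588, C 4.037, D 2.268.
Rounding to the nearest integer gives A 3, B 5, C 4, D 2 — total 14, matching the house size, so no adjustment is needed.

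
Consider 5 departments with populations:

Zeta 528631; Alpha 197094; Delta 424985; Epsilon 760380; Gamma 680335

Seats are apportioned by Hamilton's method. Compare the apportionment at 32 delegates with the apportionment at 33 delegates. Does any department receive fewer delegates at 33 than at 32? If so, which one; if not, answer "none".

At 32 seats: Zeta 7, Alpha 3, Delta 5, Epsilon 9, Gamma 8.
At 33 seats: Zeta 7, Alpha 2, Delta 5, Epsilon 10, Gamma 9.
Alpha drops from 3 to 2.

Alpha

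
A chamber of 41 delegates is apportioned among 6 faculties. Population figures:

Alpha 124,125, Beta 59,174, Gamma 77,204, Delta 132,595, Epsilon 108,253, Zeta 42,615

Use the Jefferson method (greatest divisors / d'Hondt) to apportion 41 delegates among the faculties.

Alpha 10, Beta 4, Gamma 6, Delta 10, Epsilon 8, Zeta 3

Standard divisor 543966/41 ≈ 13267.463; standard quotas: Alpha 9.356, Beta 4.460, Gamma 5.819, Delta 9.994, Epsilon 8.159, Zeta 3.212.
Rounding down gives 9, 4, 5, 9, 8, 3 = 38 seats, so the divisor must be adjusted.
With modified divisor 12200: modified quotas Alpha 10.174, Beta 4.850, Gamma 6.328, Delta 10.868, Epsilon 8.873, Zeta 3.493.
Rounding down: Alpha 10, Beta 4, Gamma 6, Delta 10, Epsilon 8, Zeta 3 (total 41).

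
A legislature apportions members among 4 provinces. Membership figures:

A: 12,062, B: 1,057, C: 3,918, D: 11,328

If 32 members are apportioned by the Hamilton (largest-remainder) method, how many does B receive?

1

Standard divisor: 28365 ÷ 32 ≈ 886.406.
Standard quotas: A 13.6078, B 1.1925, C 4.4201, D 12.7797.
Lower quotas: A 13, B 1, C 4, D 12 (sum 30, leaving 2 seats).
Remainders in descending order: D 0.7797, A 0.6078, C 0.4201, B 0.1925.
Largest remainders: D, A receive the extra seats.
B receives 1.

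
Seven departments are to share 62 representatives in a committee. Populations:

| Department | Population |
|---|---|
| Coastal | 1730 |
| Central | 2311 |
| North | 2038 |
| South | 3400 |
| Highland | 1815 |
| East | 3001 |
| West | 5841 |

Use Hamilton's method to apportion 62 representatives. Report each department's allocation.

The standard divisor is 20136/62 ≈ 324.774.
Standard quotas: Coastal 5.3268, Central 7.1157, North 6.2751, South 10.4688, Highland 5.5885, East 9.2403, West 17.9848.
Lower quotas: Coastal 5, Central 7, North 6, South 10, Highland 5, East 9, West 17 (sum 59, leaving 3 seats).
Remainders in descending order: West 0.9848, Highland 0.5885, South 0.4688, Coastal 0.3268, North 0.2751, East 0.2403, Central 0.1157.
The surplus seats go to West, Highland, South.

Coastal 5; Central 7; North 6; South 11; Highland 6; East 9; West 18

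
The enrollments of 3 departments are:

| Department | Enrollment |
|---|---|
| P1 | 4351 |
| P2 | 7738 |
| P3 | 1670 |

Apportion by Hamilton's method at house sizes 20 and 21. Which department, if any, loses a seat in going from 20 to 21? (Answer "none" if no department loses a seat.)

P3

At 20 seats: P1 6, P2 11, P3 3.
At 21 seats: P1 7, P2 12, P3 2.
P3 drops from 3 to 2.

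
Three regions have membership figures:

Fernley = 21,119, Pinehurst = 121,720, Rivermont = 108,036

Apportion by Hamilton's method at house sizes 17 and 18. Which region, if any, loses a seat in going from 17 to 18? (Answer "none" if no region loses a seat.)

At 17 seats: Fernley 2, Pinehurst 8, Rivermont 7.
At 18 seats: Fernley 1, Pinehurst 9, Rivermont 8.
Fernley drops from 2 to 1.

Fernley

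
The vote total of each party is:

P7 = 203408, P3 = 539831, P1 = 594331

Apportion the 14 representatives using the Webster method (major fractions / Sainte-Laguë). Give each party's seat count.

P7: 2, P3: 6, P1: 6

Standard divisor 1337570/14 ≈ 95540.714; standard quotas: P7 2.129, P3 5.650, P1 6.221.
Rounding to the nearest integer gives P7 2, P3 6, P1 6 — total 14, matching the house size, so no adjustment is needed.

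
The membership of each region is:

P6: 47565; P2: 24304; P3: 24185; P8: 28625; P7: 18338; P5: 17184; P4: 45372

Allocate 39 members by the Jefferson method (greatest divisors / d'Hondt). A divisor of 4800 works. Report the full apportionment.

With modified divisor 4800: modified quotas P6 9.909, P2 5.063, P3 5.039, P8 5.964, P7 3.820, P5 3.580, P4 9.453.
Rounding down: P6 9, P2 5, P3 5, P8 5, P7 3, P5 3, P4 9 (total 39).

P6: 9; P2: 5; P3: 5; P8: 5; P7: 3; P5: 3; P4: 9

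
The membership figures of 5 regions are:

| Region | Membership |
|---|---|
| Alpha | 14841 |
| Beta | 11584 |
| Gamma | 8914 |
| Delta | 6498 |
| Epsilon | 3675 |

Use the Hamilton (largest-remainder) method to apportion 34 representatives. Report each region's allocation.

Total 45512; standard divisor 45512/34 ≈ 1338.588.
Standard quotas: Alpha 11.0871, Beta 8.6539, Gamma 6.6593, Delta 4.8544, Epsilon 2.7454.
Lower quotas: Alpha 11, Beta 8, Gamma 6, Delta 4, Epsilon 2 (sum 31, leaving 3 seats).
Remainders in descending order: Delta 0.8544, Epsilon 0.7454, Gamma 0.6593, Beta 0.6539, Alpha 0.0871.
The surplus seats go to Delta, Epsilon, Gamma.

Alpha 11; Beta 8; Gamma 7; Delta 5; Epsilon 3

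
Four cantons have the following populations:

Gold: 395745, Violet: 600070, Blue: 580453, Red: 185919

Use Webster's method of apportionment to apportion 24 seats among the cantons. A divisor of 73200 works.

Gold=5; Violet=8; Blue=8; Red=3

With modified divisor 73200: modified quotas Gold 5.406, Violet 8.198, Blue 7.930, Red 2.540.
Rounding to the nearest integer: Gold 5, Violet 8, Blue 8, Red 3 (total 24).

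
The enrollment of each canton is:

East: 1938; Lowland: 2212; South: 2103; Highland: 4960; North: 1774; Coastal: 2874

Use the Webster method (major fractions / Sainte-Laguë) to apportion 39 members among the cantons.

East 5, Lowland 6, South 5, Highland 12, North 4, Coastal 7

Standard divisor 15861/39 ≈ 406.692; standard quotas: East 4.765, Lowland 5.439, South 5.171, Highland 12.196, North 4.362, Coastal 7.067.
Rounding to the nearest integer gives 5, 5, 5, 12, 4, 7 = 38 seats, so the divisor must be adjusted.
With modified divisor 400: modified quotas East 4.845, Lowland 5.530, South 5.258, Highland 12.400, North 4.435, Coastal 7.185.
Rounding to the nearest integer: East 5, Lowland 6, South 5, Highland 12, North 4, Coastal 7 (total 39).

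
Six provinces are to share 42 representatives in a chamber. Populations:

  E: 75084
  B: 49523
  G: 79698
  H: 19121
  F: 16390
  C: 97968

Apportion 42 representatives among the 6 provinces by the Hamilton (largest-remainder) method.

The standard divisor is 337784/42 ≈ 8042.476.
Standard quotas: E 9.3359, B 6.1577, G 9.9096, H 2.3775, F 2.0379, C 12.1813.
Lower quotas: E 9, B 6, G 9, H 2, F 2, C 12 (sum 40, leaving 2 seats).
Remainders in descending order: G 0.9096, H 0.3775, E 0.3359, C 0.1813, B 0.1577, F 0.0379.
Largest remainders: G, H receive the extra seats.

E: 9, B: 6, G: 10, H: 3, F: 2, C: 12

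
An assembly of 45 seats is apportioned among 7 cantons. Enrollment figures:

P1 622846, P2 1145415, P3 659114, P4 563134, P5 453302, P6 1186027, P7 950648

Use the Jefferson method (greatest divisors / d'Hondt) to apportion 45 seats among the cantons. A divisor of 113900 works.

P1=5, P2=10, P3=5, P4=4, P5=3, P6=10, P7=8

With modified divisor 113900: modified quotas P1 5.468, P2 10.056, P3 5.787, P4 4.944, P5 3.980, P6 10.413, P7 8.346.
Rounding down: P1 5, P2 10, P3 5, P4 4, P5 3, P6 10, P7 8 (total 45).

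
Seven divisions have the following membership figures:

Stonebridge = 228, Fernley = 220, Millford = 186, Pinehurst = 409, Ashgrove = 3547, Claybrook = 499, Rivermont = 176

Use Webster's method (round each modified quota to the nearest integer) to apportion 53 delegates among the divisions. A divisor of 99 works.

With modified divisor 99: modified quotas Stonebridge 2.303, Fernley 2.222, Millford 1.879, Pinehurst 4.131, Ashgrove 35.828, Claybrook 5.040, Rivermont 1.778.
Rounding to the nearest integer: Stonebridge 2, Fernley 2, Millford 2, Pinehurst 4, Ashgrove 36, Claybrook 5, Rivermont 2 (total 53).

Stonebridge=2, Fernley=2, Millford=2, Pinehurst=4, Ashgrove=36, Claybrook=5, Rivermont=2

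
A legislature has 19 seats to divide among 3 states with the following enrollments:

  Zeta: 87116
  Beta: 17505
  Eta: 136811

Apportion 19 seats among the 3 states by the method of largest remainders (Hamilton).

Zeta: 7, Beta: 1, Eta: 11

Standard divisor: 241432 ÷ 19 ≈ 12706.947.
Standard quotas: Zeta 6.8558, Beta 1.3776, Eta 10.7666.
Lower quotas: Zeta 6, Beta 1, Eta 10 (sum 17, leaving 2 seats).
Remainders in descending order: Zeta 0.8558, Eta 0.7666, Beta 0.3776.
The surplus seats go to Zeta, Eta.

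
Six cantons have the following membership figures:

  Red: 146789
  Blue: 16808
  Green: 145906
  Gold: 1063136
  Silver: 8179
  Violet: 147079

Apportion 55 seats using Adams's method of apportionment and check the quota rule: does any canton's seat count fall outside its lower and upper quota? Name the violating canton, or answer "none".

Standard quotas: Red 5.284, Blue 0.605, Green 5.252, Gold 38.270, Silver 0.294, Violet 5.294.
Adams allocation: Red 5, Blue 1, Green 5, Gold 37, Silver 1, Violet 6.
Gold has quota 38.270 (lower 38, upper 39) but receives 37 — outside the quota interval.

Gold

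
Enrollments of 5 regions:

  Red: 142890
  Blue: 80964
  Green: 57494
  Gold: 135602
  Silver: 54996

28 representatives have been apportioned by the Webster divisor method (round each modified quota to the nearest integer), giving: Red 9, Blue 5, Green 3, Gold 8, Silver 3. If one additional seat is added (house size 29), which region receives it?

Green

Priority for the next seat is population ÷ (current seats + 0.5).
Priorities: Red 15041.053, Blue 14720.727, Green 16426.857, Gold 15953.176, Silver 15713.143.
Highest priority: Green.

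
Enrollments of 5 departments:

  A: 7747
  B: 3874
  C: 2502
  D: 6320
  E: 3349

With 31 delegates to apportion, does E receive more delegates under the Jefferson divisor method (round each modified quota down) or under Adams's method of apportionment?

Jefferson: A 11, B 5, C 3, D 8, E 4.
Adams: A 10, B 5, C 3, D 8, E 5.
E gets 4 under Jefferson and 5 under Adams.

Adams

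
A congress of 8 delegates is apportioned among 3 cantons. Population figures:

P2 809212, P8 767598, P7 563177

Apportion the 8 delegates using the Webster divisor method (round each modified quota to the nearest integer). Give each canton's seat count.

Standard divisor 2139987/8 ≈ 267498.375; standard quotas: P2 3.025, P8 2.870, P7 2.105.
Rounding to the nearest integer gives P2 3, P8 3, P7 2 — total 8, matching the house size, so no adjustment is needed.

P2 3, P8 3, P7 2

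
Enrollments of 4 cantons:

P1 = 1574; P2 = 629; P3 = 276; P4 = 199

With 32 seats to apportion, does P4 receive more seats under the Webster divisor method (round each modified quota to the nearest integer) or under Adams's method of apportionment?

Adams

Webster: P1 19, P2 8, P3 3, P4 2.
Adams: P1 18, P2 7, P3 4, P4 3.
P4 gets 2 under Webster and 3 under Adams.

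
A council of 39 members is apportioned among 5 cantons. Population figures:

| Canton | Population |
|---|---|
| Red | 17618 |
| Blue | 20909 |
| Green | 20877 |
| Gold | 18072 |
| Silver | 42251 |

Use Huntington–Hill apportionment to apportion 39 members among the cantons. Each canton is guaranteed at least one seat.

Red 6, Blue 7, Green 7, Gold 6, Silver 13

With divisor 3174: modified quotas Red 5.551, Blue 6.588, Green 6.578, Gold 5.694, Silver 13.312.
Geometric-mean thresholds: Red √(5·6)=5.477, Blue √(6·7)=6.481, Green √(6·7)=6.481, Gold √(5·6)=5.477, Silver √(13·14)=13.491.
Each quota rounded against its threshold gives Red 6, Blue 7, Green 7, Gold 6, Silver 13 (total 39).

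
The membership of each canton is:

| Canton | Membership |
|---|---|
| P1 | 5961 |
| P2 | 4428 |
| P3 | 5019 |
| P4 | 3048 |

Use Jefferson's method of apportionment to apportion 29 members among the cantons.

Standard divisor 18456/29 ≈ 636.414; standard quotas: P1 9.367, P2 6.958, P3 7.886, P4 4.789.
Rounding down gives 9, 6, 7, 4 = 26 seats, so the divisor must be adjusted.
With modified divisor 600: modified quotas P1 9.935, P2 7.380, P3 8.365, P4 5.080.
Rounding down: P1 9, P2 7, P3 8, P4 5 (total 29).

P1=9; P2=7; P3=8; P4=5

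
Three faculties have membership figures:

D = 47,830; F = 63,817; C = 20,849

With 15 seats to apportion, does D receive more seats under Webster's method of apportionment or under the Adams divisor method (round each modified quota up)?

Webster: D 6, F 7, C 2.
Adams: D 5, F 7, C 3.
D gets 6 under Webster and 5 under Adams.

Webster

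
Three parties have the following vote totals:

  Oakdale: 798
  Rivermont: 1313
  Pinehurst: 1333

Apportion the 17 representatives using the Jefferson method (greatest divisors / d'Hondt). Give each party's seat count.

Oakdale 4; Rivermont 6; Pinehurst 7

Standard divisor 3444/17 ≈ 202.588; standard quotas: Oakdale 3.939, Rivermont 6.481, Pinehurst 6.580.
Rounding down gives 3, 6, 6 = 15 seats, so the divisor must be adjusted.
With modified divisor 189: modified quotas Oakdale 4.222, Rivermont 6.947, Pinehurst 7.053.
Rounding down: Oakdale 4, Rivermont 6, Pinehurst 7 (total 17).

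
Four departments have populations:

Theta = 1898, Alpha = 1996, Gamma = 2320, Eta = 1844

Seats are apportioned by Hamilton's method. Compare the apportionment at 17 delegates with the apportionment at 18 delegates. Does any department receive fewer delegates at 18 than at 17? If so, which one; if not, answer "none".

none

At 17 seats: Theta 4, Alpha 4, Gamma 5, Eta 4.
At 18 seats: Theta 4, Alpha 5, Gamma 5, Eta 4.
No department's allocation decreased.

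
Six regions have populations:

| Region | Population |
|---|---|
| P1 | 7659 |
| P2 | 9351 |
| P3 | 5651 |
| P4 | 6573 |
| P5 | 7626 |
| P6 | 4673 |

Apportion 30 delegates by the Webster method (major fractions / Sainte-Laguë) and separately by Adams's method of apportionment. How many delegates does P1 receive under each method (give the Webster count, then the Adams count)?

Webster: P1 6, P2 7, P3 4, P4 5, P5 5, P6 3.
Adams: P1 5, P2 7, P3 4, P4 5, P5 5, P6 4.
P1 gets 6 under Webster and 5 under Adams.

6 and 5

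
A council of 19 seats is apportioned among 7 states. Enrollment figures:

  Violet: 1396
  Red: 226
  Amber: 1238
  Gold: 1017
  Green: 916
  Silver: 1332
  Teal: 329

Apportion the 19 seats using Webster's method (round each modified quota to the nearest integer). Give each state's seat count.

Standard divisor 6454/19 ≈ 339.684; standard quotas: Violet 4.110, Red 0.665, Amber 3.645, Gold 2.994, Green 2.697, Silver 3.921, Teal 0.969.
Rounding to the nearest integer gives 4, 1, 4, 3, 3, 4, 1 = 20 seats, so the divisor must be adjusted.
With modified divisor 360: modified quotas Violet 3.878, Red 0.628, Amber 3.439, Gold 2.825, Green 2.544, Silver 3.700, Teal 0.914.
Rounding to the nearest integer: Violet 4, Red 1, Amber 3, Gold 3, Green 3, Silver 4, Teal 1 (total 19).

Violet 4, Red 1, Amber 3, Gold 3, Green 3, Silver 4, Teal 1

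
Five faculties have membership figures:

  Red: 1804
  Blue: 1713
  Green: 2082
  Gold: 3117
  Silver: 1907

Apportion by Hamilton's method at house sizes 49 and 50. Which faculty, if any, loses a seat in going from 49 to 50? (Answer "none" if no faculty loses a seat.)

none

At 49 seats: Red 8, Blue 8, Green 10, Gold 14, Silver 9.
At 50 seats: Red 8, Blue 8, Green 10, Gold 15, Silver 9.
No faculty's allocation decreased.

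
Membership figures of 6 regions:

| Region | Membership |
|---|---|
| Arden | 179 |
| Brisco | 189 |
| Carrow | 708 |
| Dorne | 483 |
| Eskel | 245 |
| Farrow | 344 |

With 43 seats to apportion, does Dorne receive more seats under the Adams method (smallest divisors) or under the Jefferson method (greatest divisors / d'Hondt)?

Adams: Arden 4, Brisco 4, Carrow 14, Dorne 9, Eskel 5, Farrow 7.
Jefferson: Arden 3, Brisco 4, Carrow 14, Dorne 10, Eskel 5, Farrow 7.
Dorne gets 9 under Adams and 10 under Jefferson.

Jefferson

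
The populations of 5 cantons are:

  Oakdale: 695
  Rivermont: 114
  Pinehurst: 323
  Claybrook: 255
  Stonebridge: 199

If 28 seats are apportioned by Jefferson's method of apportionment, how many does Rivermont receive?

2

Standard divisor 1586/28 ≈ 56.643; standard quotas: Oakdale 12.270, Rivermont 2.013, Pinehurst 5.702, Claybrook 4.502, Stonebridge 3.513.
Rounding down gives 12, 2, 5, 4, 3 = 26 seats, so the divisor must be adjusted.
With modified divisor 52: modified quotas Oakdale 13.365, Rivermont 2.192, Pinehurst 6.212, Claybrook 4.904, Stonebridge 3.827.
Rounding down: Oakdale 13, Rivermont 2, Pinehurst 6, Claybrook 4, Stonebridge 3 (total 28).
Rivermont receives 2.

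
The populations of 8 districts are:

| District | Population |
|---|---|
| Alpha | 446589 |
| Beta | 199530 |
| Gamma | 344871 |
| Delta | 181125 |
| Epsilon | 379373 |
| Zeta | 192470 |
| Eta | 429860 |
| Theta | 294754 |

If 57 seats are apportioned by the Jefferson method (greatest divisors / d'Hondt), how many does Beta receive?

4

Standard divisor 2468572/57 ≈ 43308.281; standard quotas: Alpha 10.312, Beta 4.607, Gamma 7.963, Delta 4.182, Epsilon 8.760, Zeta 4.444, Eta 9.926, Theta 6.806.
Rounding down gives 10, 4, 7, 4, 8, 4, 9, 6 = 52 seats, so the divisor must be adjusted.
With modified divisor 40300: modified quotas Alpha 11.082, Beta 4.951, Gamma 8.558, Delta 4.494, Epsilon 9.414, Zeta 4.776, Eta 10.667, Theta 7.314.
Rounding down: Alpha 11, Beta 4, Gamma 8, Delta 4, Epsilon 9, Zeta 4, Eta 10, Theta 7 (total 57).
Beta receives 4.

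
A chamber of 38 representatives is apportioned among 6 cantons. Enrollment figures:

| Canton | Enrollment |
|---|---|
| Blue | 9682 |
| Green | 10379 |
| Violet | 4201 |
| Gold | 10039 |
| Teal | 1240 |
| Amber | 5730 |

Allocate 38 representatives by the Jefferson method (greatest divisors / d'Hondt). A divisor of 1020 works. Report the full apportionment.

With modified divisor 1020: modified quotas Blue 9.492, Green 10.175, Violet 4.119, Gold 9.842, Teal 1.216, Amber 5.618.
Rounding down: Blue 9, Green 10, Violet 4, Gold 9, Teal 1, Amber 5 (total 38).

Blue=9; Green=10; Violet=4; Gold=9; Teal=1; Amber=5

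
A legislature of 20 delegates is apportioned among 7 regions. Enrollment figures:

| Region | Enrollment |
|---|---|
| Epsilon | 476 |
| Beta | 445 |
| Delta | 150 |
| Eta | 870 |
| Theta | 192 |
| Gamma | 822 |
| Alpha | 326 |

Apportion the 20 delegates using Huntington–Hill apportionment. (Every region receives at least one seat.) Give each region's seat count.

With divisor 170: modified quotas Epsilon 2.800, Beta 2.618, Delta 0.882, Eta 5.118, Theta 1.129, Gamma 4.835, Alpha 1.918.
Geometric-mean thresholds: Epsilon √(2·3)=2.449, Beta √(2·3)=2.449, Delta (min 1), Eta √(5·6)=5.477, Theta √(1·2)=1.414, Gamma √(4·5)=4.472, Alpha √(1·2)=1.414.
Each quota rounded against its threshold gives Epsilon 3, Beta 3, Delta 1, Eta 5, Theta 1, Gamma 5, Alpha 2 (total 20).

Epsilon=3, Beta=3, Delta=1, Eta=5, Theta=1, Gamma=5, Alpha=2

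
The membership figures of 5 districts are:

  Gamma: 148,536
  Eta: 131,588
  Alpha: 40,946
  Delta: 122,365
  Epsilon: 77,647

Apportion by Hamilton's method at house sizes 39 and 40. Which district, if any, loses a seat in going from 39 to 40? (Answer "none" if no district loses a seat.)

none

At 39 seats: Gamma 11, Eta 10, Alpha 3, Delta 9, Epsilon 6.
At 40 seats: Gamma 12, Eta 10, Alpha 3, Delta 9, Epsilon 6.
No district's allocation decreased.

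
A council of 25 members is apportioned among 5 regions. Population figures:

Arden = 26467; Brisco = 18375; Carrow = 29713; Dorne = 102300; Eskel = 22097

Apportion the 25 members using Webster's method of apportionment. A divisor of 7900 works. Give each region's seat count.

Arden=3, Brisco=2, Carrow=4, Dorne=13, Eskel=3

With modified divisor 7900: modified quotas Arden 3.350, Brisco 2.326, Carrow 3.761, Dorne 12.949, Eskel 2.797.
Rounding to the nearest integer: Arden 3, Brisco 2, Carrow 4, Dorne 13, Eskel 3 (total 25).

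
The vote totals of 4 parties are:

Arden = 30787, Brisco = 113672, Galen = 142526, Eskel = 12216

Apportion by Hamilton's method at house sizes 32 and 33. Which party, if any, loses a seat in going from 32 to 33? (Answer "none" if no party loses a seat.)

At 32 seats: Arden 3, Brisco 12, Galen 15, Eskel 2.
At 33 seats: Arden 3, Brisco 13, Galen 16, Eskel 1.
Eskel drops from 2 to 1.

Eskel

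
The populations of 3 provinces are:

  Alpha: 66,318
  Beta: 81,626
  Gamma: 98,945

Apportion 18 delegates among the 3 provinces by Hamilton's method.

Alpha 5, Beta 6, Gamma 7

Total 246889; standard divisor 246889/18 ≈ 13716.056.
Standard quotas: Alpha 4.8351, Beta 5.9511, Gamma 7.2138.
Lower quotas: Alpha 4, Beta 5, Gamma 7 (sum 16, leaving 2 seats).
Remainders in descending order: Beta 0.9511, Alpha 0.8351, Gamma 0.2138.
Largest remainders: Beta, Alpha receive the extra seats.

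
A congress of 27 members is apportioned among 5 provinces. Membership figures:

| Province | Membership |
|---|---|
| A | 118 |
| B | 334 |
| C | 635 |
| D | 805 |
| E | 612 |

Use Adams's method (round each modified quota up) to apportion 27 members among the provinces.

Standard divisor 2504/27 ≈ 92.741; standard quotas: A 1.272, B 3.601, C 6.847, D 8.680, E 6.599.
Rounding up gives 2, 4, 7, 9, 7 = 29 seats, so the divisor must be adjusted.
With modified divisor 104: modified quotas A 1.135, B 3.212, C 6.106, D 7.740, E 5.885.
Rounding up: A 2, B 4, C 7, D 8, E 6 (total 27).

A 2; B 4; C 7; D 8; E 6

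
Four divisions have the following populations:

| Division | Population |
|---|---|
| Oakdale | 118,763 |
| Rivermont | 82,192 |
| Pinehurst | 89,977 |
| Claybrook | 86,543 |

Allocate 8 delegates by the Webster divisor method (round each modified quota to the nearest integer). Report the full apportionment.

Oakdale=2, Rivermont=2, Pinehurst=2, Claybrook=2

Standard divisor 377475/8 ≈ 47184.375; standard quotas: Oakdale 2.517, Rivermont 1.742, Pinehurst 1.907, Claybrook 1.834.
Rounding to the nearest integer gives 3, 2, 2, 2 = 9 seats, so the divisor must be adjusted.
With modified divisor 51100: modified quotas Oakdale 2.324, Rivermont 1.608, Pinehurst 1.761, Claybrook 1.694.
Rounding to the nearest integer: Oakdale 2, Rivermont 2, Pinehurst 2, Claybrook 2 (total 8).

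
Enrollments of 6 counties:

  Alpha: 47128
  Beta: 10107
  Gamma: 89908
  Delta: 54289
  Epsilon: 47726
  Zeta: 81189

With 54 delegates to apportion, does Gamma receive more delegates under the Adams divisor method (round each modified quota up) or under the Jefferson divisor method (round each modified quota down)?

Jefferson

Adams: Alpha 8, Beta 2, Gamma 14, Delta 9, Epsilon 8, Zeta 13.
Jefferson: Alpha 8, Beta 1, Gamma 15, Delta 9, Epsilon 8, Zeta 13.
Gamma gets 14 under Adams and 15 under Jefferson.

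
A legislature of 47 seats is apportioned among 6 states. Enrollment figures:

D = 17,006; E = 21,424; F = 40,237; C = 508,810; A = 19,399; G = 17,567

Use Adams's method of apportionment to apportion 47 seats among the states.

D 2; E 2; F 3; C 36; A 2; G 2

Standard divisor 624443/47 ≈ 13286.021; standard quotas: D 1.280, E 1.613, F 3.029, C 38.297, A 1.460, G 1.322.
Rounding up gives 2, 2, 4, 39, 2, 2 = 51 seats, so the divisor must be adjusted.
With modified divisor 14300: modified quotas D 1.189, E 1.498, F 2.814, C 35.581, A 1.357, G 1.228.
Rounding up: D 2, E 2, F 3, C 36, A 2, G 2 (total 47).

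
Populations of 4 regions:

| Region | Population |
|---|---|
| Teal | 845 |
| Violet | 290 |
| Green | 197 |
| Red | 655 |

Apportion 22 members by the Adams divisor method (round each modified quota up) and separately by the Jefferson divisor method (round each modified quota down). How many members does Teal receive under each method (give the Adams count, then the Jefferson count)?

9 and 10

Adams: Teal 9, Violet 3, Green 3, Red 7.
Jefferson: Teal 10, Violet 3, Green 2, Red 7.
Teal gets 9 under Adams and 10 under Jefferson.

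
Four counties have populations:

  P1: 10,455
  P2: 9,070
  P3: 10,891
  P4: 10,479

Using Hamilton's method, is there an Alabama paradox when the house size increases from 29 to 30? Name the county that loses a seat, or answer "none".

P2

At 29 seats: P1 7, P2 7, P3 8, P4 7.
At 30 seats: P1 8, P2 6, P3 8, P4 8.
P2 drops from 7 to 6.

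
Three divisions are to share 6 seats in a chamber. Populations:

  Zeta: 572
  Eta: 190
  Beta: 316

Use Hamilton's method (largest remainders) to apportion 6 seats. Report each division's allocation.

Zeta: 3, Eta: 1, Beta: 2

Standard divisor: 1078 ÷ 6 ≈ 179.667.
Standard quotas: Zeta 3.184, Eta 1.058, Beta 1.759.
Lower quotas: Zeta 3, Eta 1, Beta 1 (sum 5, leaving 1 seat).
Remainders in descending order: Beta 0.759, Zeta 0.184, Eta 0.058.
Largest remainder: Beta receives the extra seat.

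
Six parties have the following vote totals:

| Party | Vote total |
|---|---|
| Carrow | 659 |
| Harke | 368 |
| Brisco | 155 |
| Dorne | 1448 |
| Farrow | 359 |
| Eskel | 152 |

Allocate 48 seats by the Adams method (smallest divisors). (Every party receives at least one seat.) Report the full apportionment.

Carrow 10; Harke 6; Brisco 3; Dorne 21; Farrow 5; Eskel 3

Standard divisor 3141/48 ≈ 65.438; standard quotas: Carrow 10.071, Harke 5.624, Brisco 2.369, Dorne 22.128, Farrow 5.486, Eskel 2.323.
Rounding up gives 11, 6, 3, 23, 6, 3 = 52 seats, so the divisor must be adjusted.
With modified divisor 72.1: modified quotas Carrow 9.140, Harke 5.104, Brisco 2.150, Dorne 20.083, Farrow 4.979, Eskel 2.108.
Rounding up: Carrow 10, Harke 6, Brisco 3, Dorne 21, Farrow 5, Eskel 3 (total 48).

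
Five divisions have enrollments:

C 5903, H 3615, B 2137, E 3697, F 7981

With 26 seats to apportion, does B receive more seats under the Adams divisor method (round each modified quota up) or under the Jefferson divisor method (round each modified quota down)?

Adams: C 6, H 4, B 3, E 4, F 9.
Jefferson: C 7, H 4, B 2, E 4, F 9.
B gets 3 under Adams and 2 under Jefferson.

Adams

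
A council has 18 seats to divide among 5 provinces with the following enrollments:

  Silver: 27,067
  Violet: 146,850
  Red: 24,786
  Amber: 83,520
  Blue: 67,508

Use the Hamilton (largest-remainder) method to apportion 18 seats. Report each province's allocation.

The standard divisor is 349731/18 ≈ 19429.5.
Standard quotas: Silver 1.3931, Violet 7.5581, Red 1.2757, Amber 4.2986, Blue 3.4745.
Lower quotas: Silver 1, Violet 7, Red 1, Amber 4, Blue 3 (sum 16, leaving 2 seats).
Remainders in descending order: Violet 0.5581, Blue 0.4745, Silver 0.3931, Amber 0.2986, Red 0.2757.
Largest remainders: Violet, Blue receive the extra seats.

Silver: 1; Violet: 8; Red: 1; Amber: 4; Blue: 4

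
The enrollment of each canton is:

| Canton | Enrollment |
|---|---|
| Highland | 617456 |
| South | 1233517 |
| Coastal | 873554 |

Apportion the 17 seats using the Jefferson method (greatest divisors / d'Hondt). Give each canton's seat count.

Highland: 4; South: 8; Coastal: 5

Standard divisor 2724527/17 ≈ 160266.294; standard quotas: Highland 3.853, South 7.697, Coastal 5.451.
Rounding down gives 3, 7, 5 = 15 seats, so the divisor must be adjusted.
With modified divisor 149900: modified quotas Highland 4.119, South 8.229, Coastal 5.828.
Rounding down: Highland 4, South 8, Coastal 5 (total 17).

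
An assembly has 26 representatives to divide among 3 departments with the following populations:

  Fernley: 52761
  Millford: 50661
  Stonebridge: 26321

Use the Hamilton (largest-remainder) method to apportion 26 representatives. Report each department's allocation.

Fernley 11, Millford 10, Stonebridge 5

Standard divisor: 129743 ÷ 26 ≈ 4990.115.
Standard quotas: Fernley 10.5731, Millford 10.1523, Stonebridge 5.2746.
Lower quotas: Fernley 10, Millford 10, Stonebridge 5 (sum 25, leaving 1 seat).
Remainders in descending order: Fernley 0.5731, Stonebridge 0.2746, Millford 0.1523.
The surplus seat goes to Fernley.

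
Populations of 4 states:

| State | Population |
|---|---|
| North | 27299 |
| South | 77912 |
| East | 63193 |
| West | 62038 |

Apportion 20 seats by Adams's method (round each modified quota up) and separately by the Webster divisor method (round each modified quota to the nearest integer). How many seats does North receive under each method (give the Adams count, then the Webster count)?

Adams: North 3, South 7, East 5, West 5.
Webster: North 2, South 7, East 6, West 5.
North gets 3 under Adams and 2 under Webster.

3 and 2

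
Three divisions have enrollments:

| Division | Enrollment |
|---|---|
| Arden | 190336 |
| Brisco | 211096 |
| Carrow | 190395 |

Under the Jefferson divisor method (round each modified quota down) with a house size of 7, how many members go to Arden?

2

Standard divisor 591827/7 ≈ 84546.714; standard quotas: Arden 2.251, Brisco 2.497, Carrow 2.252.
Rounding down gives 2, 2, 2 = 6 seats, so the divisor must be adjusted.
With modified divisor 66900: modified quotas Arden 2.845, Brisco 3.155, Carrow 2.846.
Rounding down: Arden 2, Brisco 3, Carrow 2 (total 7).
Arden receives 2.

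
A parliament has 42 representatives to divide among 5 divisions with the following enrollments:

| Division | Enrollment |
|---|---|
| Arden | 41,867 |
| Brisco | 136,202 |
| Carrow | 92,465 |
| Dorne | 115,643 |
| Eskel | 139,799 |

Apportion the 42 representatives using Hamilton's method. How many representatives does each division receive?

Total 525976; standard divisor 525976/42 ≈ 12523.238.
Standard quotas: Arden 3.3431, Brisco 10.8759, Carrow 7.3835, Dorne 9.2343, Eskel 11.1632.
Lower quotas: Arden 3, Brisco 10, Carrow 7, Dorne 9, Eskel 11 (sum 40, leaving 2 seats).
Remainders in descending order: Brisco 0.8759, Carrow 0.3835, Arden 0.3431, Dorne 0.2343, Eskel 0.1632.
The surplus seats go to Brisco, Carrow.

Arden: 3, Brisco: 11, Carrow: 8, Dorne: 9, Eskel: 11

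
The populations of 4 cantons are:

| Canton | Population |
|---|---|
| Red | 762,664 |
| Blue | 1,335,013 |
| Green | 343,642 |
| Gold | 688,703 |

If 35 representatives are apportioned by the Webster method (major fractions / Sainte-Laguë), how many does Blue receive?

Standard divisor 3130022/35 ≈ 89429.2; standard quotas: Red 8.528, Blue 14.928, Green 3.843, Gold 7.701.
Rounding to the nearest integer gives 9, 15, 4, 8 = 36 seats, so the divisor must be adjusted.
With modified divisor 90800: modified quotas Red 8.399, Blue 14.703, Green 3.785, Gold 7.585.
Rounding to the nearest integer: Red 8, Blue 15, Green 4, Gold 8 (total 35).
Blue receives 15.

15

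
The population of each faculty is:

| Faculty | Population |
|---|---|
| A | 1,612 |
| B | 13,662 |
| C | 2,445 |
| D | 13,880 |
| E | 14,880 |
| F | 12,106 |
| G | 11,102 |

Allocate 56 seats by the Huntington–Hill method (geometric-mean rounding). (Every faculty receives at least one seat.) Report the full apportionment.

With divisor 1242: modified quotas A 1.298, B 11.000, C 1.969, D 11.176, E 11.981, F 9.747, G 8.939.
Geometric-mean thresholds: A √(1·2)=1.414, B √(11·12)=11.489, C √(1·2)=1.414, D √(11·12)=11.489, E √(11·12)=11.489, F √(9·10)=9.487, G √(8·9)=8.485.
Each quota rounded against its threshold gives A 1, B 11, C 2, D 11, E 12, F 10, G 9 (total 56).

A 1; B 11; C 2; D 11; E 12; F 10; G 9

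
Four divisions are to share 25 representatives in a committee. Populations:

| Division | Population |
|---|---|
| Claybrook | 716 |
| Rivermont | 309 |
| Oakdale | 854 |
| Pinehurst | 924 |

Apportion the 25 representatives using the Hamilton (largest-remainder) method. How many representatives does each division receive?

Claybrook 6, Rivermont 3, Oakdale 8, Pinehurst 8

Total 2803; standard divisor 2803/25 ≈ 112.12.
Standard quotas: Claybrook 6.386, Rivermont 2.756, Oakdale 7.617, Pinehurst 8.241.
Lower quotas: Claybrook 6, Rivermont 2, Oakdale 7, Pinehurst 8 (sum 23, leaving 2 seats).
Remainders in descending order: Rivermont 0.756, Oakdale 0.617, Claybrook 0.386, Pinehurst 0.241.
The surplus seats go to Rivermont, Oakdale.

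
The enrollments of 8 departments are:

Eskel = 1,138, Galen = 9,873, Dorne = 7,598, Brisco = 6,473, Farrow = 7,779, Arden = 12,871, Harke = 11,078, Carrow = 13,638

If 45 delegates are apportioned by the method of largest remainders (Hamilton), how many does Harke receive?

The standard divisor is 70448/45 ≈ 1565.511.
Standard quotas: Eskel 0.7269, Galen 6.3066, Dorne 4.8534, Brisco 4.1348, Farrow 4.9690, Arden 8.2216, Harke 7.0763, Carrow 8.7115.
Lower quotas: Eskel 0, Galen 6, Dorne 4, Brisco 4, Farrow 4, Arden 8, Harke 7, Carrow 8 (sum 41, leaving 4 seats).
Remainders in descending order: Farrow 0.9690, Dorne 0.8534, Eskel 0.7269, Carrow 0.7115, Galen 0.3066, Arden 0.2216, Brisco 0.1348, Harke 0.0763.
The surplus seats go to Farrow, Dorne, Eskel, Carrow.
Harke receives 7.

7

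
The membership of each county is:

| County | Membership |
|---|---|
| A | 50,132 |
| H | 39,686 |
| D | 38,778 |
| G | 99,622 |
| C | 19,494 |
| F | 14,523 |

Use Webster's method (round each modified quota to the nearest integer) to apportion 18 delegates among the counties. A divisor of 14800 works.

With modified divisor 14800: modified quotas A 3.387, H 2.681, D 2.620, G 6.731, C 1.317, F 0.981.
Rounding to the nearest integer: A 3, H 3, D 3, G 7, C 1, F 1 (total 18).

A: 3; H: 3; D: 3; G: 7; C: 1; F: 1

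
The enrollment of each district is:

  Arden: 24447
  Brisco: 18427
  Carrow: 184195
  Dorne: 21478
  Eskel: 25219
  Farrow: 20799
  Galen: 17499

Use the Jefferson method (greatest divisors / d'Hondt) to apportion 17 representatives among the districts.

Arden 1, Brisco 1, Carrow 11, Dorne 1, Eskel 1, Farrow 1, Galen 1

Standard divisor 312064/17 ≈ 18356.706; standard quotas: Arden 1.332, Brisco 1.004, Carrow 10.034, Dorne 1.170, Eskel 1.374, Farrow 1.133, Galen 0.953.
Rounding down gives 1, 1, 10, 1, 1, 1, 0 = 15 seats, so the divisor must be adjusted.
With modified divisor 16000: modified quotas Arden 1.528, Brisco 1.152, Carrow 11.512, Dorne 1.342, Eskel 1.576, Farrow 1.300, Galen 1.094.
Rounding down: Arden 1, Brisco 1, Carrow 11, Dorne 1, Eskel 1, Farrow 1, Galen 1 (total 17).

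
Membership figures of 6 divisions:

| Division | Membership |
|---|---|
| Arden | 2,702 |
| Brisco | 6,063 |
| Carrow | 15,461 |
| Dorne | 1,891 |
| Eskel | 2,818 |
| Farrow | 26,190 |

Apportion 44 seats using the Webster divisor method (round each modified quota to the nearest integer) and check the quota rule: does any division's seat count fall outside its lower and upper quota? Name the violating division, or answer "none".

Standard quotas: Arden 2.157, Brisco 4.839, Carrow 12.341, Dorne 1.509, Eskel 2.249, Farrow 20.904.
Webster allocation: Arden 2, Brisco 5, Carrow 12, Dorne 2, Eskel 2, Farrow 21.
Every allocation lies between the lower and upper quota.

none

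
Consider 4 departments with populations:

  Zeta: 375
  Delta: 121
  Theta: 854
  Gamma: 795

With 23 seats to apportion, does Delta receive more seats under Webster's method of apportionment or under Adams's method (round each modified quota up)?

Adams

Webster: Zeta 4, Delta 1, Theta 9, Gamma 9.
Adams: Zeta 4, Delta 2, Theta 9, Gamma 8.
Delta gets 1 under Webster and 2 under Adams.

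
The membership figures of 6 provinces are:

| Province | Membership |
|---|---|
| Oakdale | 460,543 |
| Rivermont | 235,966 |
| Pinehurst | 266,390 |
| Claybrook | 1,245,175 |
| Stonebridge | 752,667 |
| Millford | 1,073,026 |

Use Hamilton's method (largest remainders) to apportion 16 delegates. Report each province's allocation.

The standard divisor is 4033767/16 ≈ 252110.438.
Standard quotas: Oakdale 1.8268, Rivermont 0.9360, Pinehurst 1.0566, Claybrook 4.9390, Stonebridge 2.9855, Millford 4.2562.
Lower quotas: Oakdale 1, Rivermont 0, Pinehurst 1, Claybrook 4, Stonebridge 2, Millford 4 (sum 12, leaving 4 seats).
Remainders in descending order: Stonebridge 0.9855, Claybrook 0.9390, Rivermont 0.9360, Oakdale 0.8268, Millford 0.2562, Pinehurst 0.0566.
Largest remainders: Stonebridge, Claybrook, Rivermont, Oakdale receive the extra seats.

Oakdale=2, Rivermont=1, Pinehurst=1, Claybrook=5, Stonebridge=3, Millford=4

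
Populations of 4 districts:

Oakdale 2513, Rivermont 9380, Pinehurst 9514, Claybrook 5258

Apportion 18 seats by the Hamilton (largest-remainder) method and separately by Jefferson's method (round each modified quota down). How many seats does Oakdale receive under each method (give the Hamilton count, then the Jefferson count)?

2 and 1

Hamilton: Oakdale 2, Rivermont 6, Pinehurst 6, Claybrook 4.
Jefferson: Oakdale 1, Rivermont 7, Pinehurst 7, Claybrook 3.
Oakdale gets 2 under Hamilton and 1 under Jefferson.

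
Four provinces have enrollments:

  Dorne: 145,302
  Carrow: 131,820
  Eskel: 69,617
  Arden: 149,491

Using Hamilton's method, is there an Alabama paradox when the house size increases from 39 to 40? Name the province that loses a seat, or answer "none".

At 39 seats: Dorne 11, Carrow 10, Eskel 6, Arden 12.
At 40 seats: Dorne 12, Carrow 11, Eskel 5, Arden 12.
Eskel drops from 6 to 5.

Eskel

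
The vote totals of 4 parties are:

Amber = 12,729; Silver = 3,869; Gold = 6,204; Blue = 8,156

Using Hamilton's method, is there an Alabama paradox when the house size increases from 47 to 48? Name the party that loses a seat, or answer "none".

At 47 seats: Amber 19, Silver 6, Gold 10, Blue 12.
At 48 seats: Amber 20, Silver 6, Gold 9, Blue 13.
Gold drops from 10 to 9.

Gold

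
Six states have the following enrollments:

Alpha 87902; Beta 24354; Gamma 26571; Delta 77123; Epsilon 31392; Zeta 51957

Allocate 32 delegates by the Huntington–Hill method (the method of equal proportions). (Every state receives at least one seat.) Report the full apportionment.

Alpha 9, Beta 3, Gamma 3, Delta 8, Epsilon 3, Zeta 6

With divisor 9376: modified quotas Alpha 9.375, Beta 2.597, Gamma 2.834, Delta 8.226, Epsilon 3.348, Zeta 5.541.
Geometric-mean thresholds: Alpha √(9·10)=9.487, Beta √(2·3)=2.449, Gamma √(2·3)=2.449, Delta √(8·9)=8.485, Epsilon √(3·4)=3.464, Zeta √(5·6)=5.477.
Each quota rounded against its threshold gives Alpha 9, Beta 3, Gamma 3, Delta 8, Epsilon 3, Zeta 6 (total 32).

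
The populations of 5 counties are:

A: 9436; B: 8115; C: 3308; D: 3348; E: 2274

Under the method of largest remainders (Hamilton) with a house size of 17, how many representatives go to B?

5

Total 26481; standard divisor 26481/17 ≈ 1557.706.
Standard quotas: A 6.0576, B 5.2096, C 2.1236, D 2.1493, E 1.4598.
Lower quotas: A 6, B 5, C 2, D 2, E 1 (sum 16, leaving 1 seat).
Remainders in descending order: E 0.4598, B 0.2096, D 0.1493, C 0.1236, A 0.0576.
Largest remainder: E receives the extra seat.
B receives 5.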